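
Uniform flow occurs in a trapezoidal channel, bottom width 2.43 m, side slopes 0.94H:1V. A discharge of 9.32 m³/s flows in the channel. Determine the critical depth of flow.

At critical depth, Q² T / (g A³) = 1, i.e. A³/T = Q²/g = 9.32²/9.81 = 8.854.
At y = 0.88 m: A³/T = 5.766 — low.
At y = 1.13 m: A³/T = 13.49 — high.
At y = 0.999 m: A³/T = 8.85 — matches.

y_c = 0.999 m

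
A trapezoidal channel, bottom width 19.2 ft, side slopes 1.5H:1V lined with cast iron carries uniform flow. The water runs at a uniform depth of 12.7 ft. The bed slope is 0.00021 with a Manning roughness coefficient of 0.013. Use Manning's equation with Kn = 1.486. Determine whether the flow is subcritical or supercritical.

With bottom width b = 19.2 ft and side slope z = 1.5: A = (b + zy)y = (19.2 + 1.5×12.7)×12.7 = 485.8 ft²; P = b + 2y√(1+z²) = 19.2 + 2×12.7×1.803 = 64.99 ft.
Hydraulic radius R = A/P = 485.8/64.99 = 7.475 ft.
V = (1.486/n) R^(2/3) √S = (1.486/0.013) × 7.475^(2/3) × √0.00021 = 6.333 ft/s. Hydraulic depth D_h = A/T = 485.8/57.3 = 8.478 ft.
Froude number Fr = V/√(g·D_h) = 6.333/√(32.2×8.478) = 0.383, which is less than 1, so the flow is subcritical.

subcritical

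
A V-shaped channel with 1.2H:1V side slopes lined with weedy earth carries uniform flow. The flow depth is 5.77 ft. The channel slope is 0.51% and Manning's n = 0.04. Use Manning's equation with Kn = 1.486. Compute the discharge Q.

For a triangular section with side slope z = 1.2: A = zy² = 1.2×5.77² = 39.95 ft²; P = 2y√(1+z²) = 2×5.77×1.562 = 18.03 ft.
Hydraulic radius R = A/P = 39.95/18.03 = 2.216 ft.
Manning's equation: Q = (1.486/n) A R^(2/3) S^(1/2) = (1.486/0.04) × 39.95 × 2.216^(2/3) × 0.0051^(1/2) = 180 ft³/s.

Q = 180 ft³/s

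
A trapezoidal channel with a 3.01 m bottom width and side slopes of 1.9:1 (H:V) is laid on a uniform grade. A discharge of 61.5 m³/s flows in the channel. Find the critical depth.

y_c = 2.26 m

At critical depth, Q² T / (g A³) = 1, i.e. A³/T = Q²/g = 61.5²/9.81 = 385.6.
At y = 1.64 m: A³/T = 109.7 — too small.
At y = 2.71 m: A³/T = 812.3 — too large.
At y = 2.26 m: A³/T = 387.8 — ≈ 385.6.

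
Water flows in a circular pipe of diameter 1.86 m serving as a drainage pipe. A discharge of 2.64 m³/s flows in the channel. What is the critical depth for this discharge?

y_c = 0.787 m

At critical depth, Q² T / (g A³) = 1, i.e. A³/T = Q²/g = 2.64²/9.81 = 0.7105.
Try y = 0.602 m: A³/T = 0.2536 — short.
Try y = 0.884 m: A³/T = 1.111 — over.
Try y = 0.787 m: A³/T = 0.7117 — close enough.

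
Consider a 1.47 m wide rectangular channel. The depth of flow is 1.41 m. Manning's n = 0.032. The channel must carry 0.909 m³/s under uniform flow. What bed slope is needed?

Flow area A = b·y = 1.47 × 1.41 = 2.073 m². Wetted perimeter P = b + 2y = 1.47 + 2×1.41 = 4.29 m.
Hydraulic radius R = A/P = 2.073/4.29 = 0.4831 m.
From Manning's equation, S = [nQ / (1 A R^(2/3))]² = [0.032 × 0.909 / (1 × 2.073 × 0.4831^(2/3))]² = 0.000519.

S = 0.000519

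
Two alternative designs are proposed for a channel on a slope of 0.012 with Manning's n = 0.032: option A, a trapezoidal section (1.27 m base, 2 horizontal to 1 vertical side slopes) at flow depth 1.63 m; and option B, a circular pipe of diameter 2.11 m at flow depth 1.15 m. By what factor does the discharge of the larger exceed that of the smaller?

5.08

Channel A: With bottom width b = 1.27 m and side slope z = 2: A = (b + zy)y = (1.27 + 2×1.63)×1.63 = 7.384 m²; P = b + 2y√(1+z²) = 1.27 + 2×1.63×2.236 = 8.56 m. Hydraulic radius R = A/P = 7.384/8.56 = 0.8626 m. Q_A = (1/0.032)·7.384·0.8626^(2/3)·√0.012 = 22.91 m³/s.
Channel B: For a circular section of diameter D = 2.11 m at depth y = 1.15 m, the central angle is θ = 2 arccos(1 − 2y/D) = 3.322 rad. Then A = (D²/8)(θ − sin θ) = 1.949 m² and P = Dθ/2 = 3.505 m. Hydraulic radius R = A/P = 1.949/3.505 = 0.556 m. Q_B = (1/0.032)·1.949·0.556^(2/3)·√0.012 = 4.51 m³/s.
The larger discharge is 22.91 m³/s and the smaller is 4.51 m³/s; the ratio is 5.08.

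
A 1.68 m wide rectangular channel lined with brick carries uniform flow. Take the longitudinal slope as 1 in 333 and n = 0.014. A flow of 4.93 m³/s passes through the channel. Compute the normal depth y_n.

Manning's equation rearranged: A R^(2/3) = nQ / (1·√S) = 0.014 × 4.93 / (√0.003003) = 1.259.
Try y = 1.46 m: A R^(2/3) = 1.613 — high.
Try y = 0.911 m: A R^(2/3) = 0.8814 — low.
Try y = 1.2 m: A R^(2/3) = 1.26 — ≈ 1.259.

y_n = 1.2 m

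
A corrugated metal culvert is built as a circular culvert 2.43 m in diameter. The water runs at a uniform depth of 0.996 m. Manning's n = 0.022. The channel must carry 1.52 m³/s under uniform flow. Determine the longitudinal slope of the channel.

For a circular section of diameter D = 2.43 m at depth y = 0.996 m, the central angle is θ = 2 arccos(1 − 2y/D) = 2.779 rad. Then A = (D²/8)(θ − sin θ) = 1.79 m² and P = Dθ/2 = 3.377 m.
Hydraulic radius R = A/P = 1.79/3.377 = 0.53 m.
From Manning's equation, S = [nQ / (1 A R^(2/3))]² = [0.022 × 1.52 / (1 × 1.79 × 0.53^(2/3))]² = 0.000814.

S = 0.000814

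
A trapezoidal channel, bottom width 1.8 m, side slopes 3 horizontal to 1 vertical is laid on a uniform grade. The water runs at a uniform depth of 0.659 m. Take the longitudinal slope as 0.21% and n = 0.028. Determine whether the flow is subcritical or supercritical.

With bottom width b = 1.8 m and side slope z = 3: A = (b + zy)y = (1.8 + 3×0.659)×0.659 = 2.489 m²; P = b + 2y√(1+z²) = 1.8 + 2×0.659×3.162 = 5.968 m.
Hydraulic radius R = A/P = 2.489/5.968 = 0.4171 m.
V = (1/n) R^(2/3) √S = (1/0.028) × 0.4171^(2/3) × √0.0021 = 0.9136 m/s. Hydraulic depth D_h = A/T = 2.489/5.754 = 0.4326 m.
Froude number Fr = V/√(g·D_h) = 0.9136/√(9.81×0.4326) = 0.444, which is less than 1, so the flow is subcritical.

subcritical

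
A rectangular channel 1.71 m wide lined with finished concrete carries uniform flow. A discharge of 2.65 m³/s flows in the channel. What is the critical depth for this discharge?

For a rectangular channel, critical depth y_c = (q²/g)^(1/3) where q = Q/b = 2.65/1.71 = 1.55 m²/s.
So y_c = (1.55²/9.81)^(1/3) = 0.626 m.

y_c = 0.626 m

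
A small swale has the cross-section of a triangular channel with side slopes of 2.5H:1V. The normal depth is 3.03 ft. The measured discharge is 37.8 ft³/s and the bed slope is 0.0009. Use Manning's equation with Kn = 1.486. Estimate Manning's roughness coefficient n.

For a triangular section with side slope z = 2.5: A = zy² = 2.5×3.03² = 22.95 ft²; P = 2y√(1+z²) = 2×3.03×2.693 = 16.32 ft.
Hydraulic radius R = A/P = 22.95/16.32 = 1.407 ft.
Rearranging Manning's equation: n = (1.486/Q) A R^(2/3) S^(1/2) = (1.486/37.8) × 22.95 × 1.407^(2/3) × √0.0009 = 0.034.

n = 0.034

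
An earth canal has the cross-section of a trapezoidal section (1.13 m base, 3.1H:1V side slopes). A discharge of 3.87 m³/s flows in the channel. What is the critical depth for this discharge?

y_c = 0.637 m

At critical depth, Q² T / (g A³) = 1, i.e. A³/T = Q²/g = 3.87²/9.81 = 1.527.
At y = 0.472 m: A³/T = 0.4521 — short.
At y = 0.637 m: A³/T = 1.523 — ≈ 1.527.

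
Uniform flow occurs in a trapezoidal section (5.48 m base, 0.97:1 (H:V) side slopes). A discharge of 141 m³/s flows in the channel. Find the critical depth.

y_c = 3.32 m

At critical depth, Q² T / (g A³) = 1, i.e. A³/T = Q²/g = 141²/9.81 = 2027.
At y = 2.58 m: A³/T = 833.1 — low.
At y = 3.78 m: A³/T = 3225 — high.
At y = 3.32 m: A³/T = 2022 — close enough.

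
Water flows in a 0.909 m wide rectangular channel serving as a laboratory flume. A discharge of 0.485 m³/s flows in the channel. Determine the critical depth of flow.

y_c = 0.307 m

For a rectangular channel, critical depth y_c = (q²/g)^(1/3) where q = Q/b = 0.485/0.909 = 0.5336 m²/s.
So y_c = (0.5336²/9.81)^(1/3) = 0.307 m.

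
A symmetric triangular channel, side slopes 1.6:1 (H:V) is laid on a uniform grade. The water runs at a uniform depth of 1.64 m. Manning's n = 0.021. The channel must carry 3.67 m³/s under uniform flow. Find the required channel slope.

S = 0.000521

For a triangular section with side slope z = 1.6: A = zy² = 1.6×1.64² = 4.303 m²; P = 2y√(1+z²) = 2×1.64×1.887 = 6.189 m.
Hydraulic radius R = A/P = 4.303/6.189 = 0.6954 m.
From Manning's equation, S = [nQ / (1 A R^(2/3))]² = [0.021 × 3.67 / (1 × 4.303 × 0.6954^(2/3))]² = 0.000521.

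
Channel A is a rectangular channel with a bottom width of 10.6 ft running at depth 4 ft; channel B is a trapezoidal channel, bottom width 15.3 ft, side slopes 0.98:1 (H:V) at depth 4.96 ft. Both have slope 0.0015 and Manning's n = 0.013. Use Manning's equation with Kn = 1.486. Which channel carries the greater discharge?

channel B

Channel A: Flow area A = b·y = 10.6 × 4 = 42.4 ft². Wetted perimeter P = b + 2y = 10.6 + 2×4 = 18.6 ft. Hydraulic radius R = A/P = 42.4/18.6 = 2.28 ft. Q_A = (1.486/0.013)·42.4·2.28^(2/3)·√0.0015 = 325.1 ft³/s.
Channel B: With bottom width b = 15.3 ft and side slope z = 0.98: A = (b + zy)y = (15.3 + 0.98×4.96)×4.96 = 100 ft²; P = b + 2y√(1+z²) = 15.3 + 2×4.96×1.4 = 29.19 ft. Hydraulic radius R = A/P = 100/29.19 = 3.426 ft. Q_B = (1.486/0.013)·100·3.426^(2/3)·√0.0015 = 1006 ft³/s.
Q_A = 325.1 ft³/s vs Q_B = 1006 ft³/s, so channel B carries more.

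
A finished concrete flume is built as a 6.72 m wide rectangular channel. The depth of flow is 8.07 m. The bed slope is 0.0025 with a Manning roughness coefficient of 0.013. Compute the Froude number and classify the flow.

subcritical

Flow area A = b·y = 6.72 × 8.07 = 54.23 m². Wetted perimeter P = b + 2y = 6.72 + 2×8.07 = 22.86 m.
Hydraulic radius R = A/P = 54.23/22.86 = 2.372 m.
V = (1/n) R^(2/3) √S = (1/0.013) × 2.372^(2/3) × √0.0025 = 6.841 m/s. Hydraulic depth D_h = A/T = 54.23/6.72 = 8.07 m.
Froude number Fr = V/√(g·D_h) = 6.841/√(9.81×8.07) = 0.769, which is less than 1, so the flow is subcritical.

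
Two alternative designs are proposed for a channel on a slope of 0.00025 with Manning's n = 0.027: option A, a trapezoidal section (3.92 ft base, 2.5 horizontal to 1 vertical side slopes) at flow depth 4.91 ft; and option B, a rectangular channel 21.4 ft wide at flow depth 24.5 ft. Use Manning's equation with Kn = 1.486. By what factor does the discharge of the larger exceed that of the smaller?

Channel A: With bottom width b = 3.92 ft and side slope z = 2.5: A = (b + zy)y = (3.92 + 2.5×4.91)×4.91 = 79.52 ft²; P = b + 2y√(1+z²) = 3.92 + 2×4.91×2.693 = 30.36 ft. Hydraulic radius R = A/P = 79.52/30.36 = 2.619 ft. Q_A = (1.486/0.027)·79.52·2.619^(2/3)·√0.00025 = 131.5 ft³/s.
Channel B: Flow area A = b·y = 21.4 × 24.5 = 524.3 ft². Wetted perimeter P = b + 2y = 21.4 + 2×24.5 = 70.4 ft. Hydraulic radius R = A/P = 524.3/70.4 = 7.447 ft. Q_B = (1.486/0.027)·524.3·7.447^(2/3)·√0.00025 = 1740 ft³/s.
The larger discharge is 1740 ft³/s and the smaller is 131.5 ft³/s; the ratio is 13.2.

13.2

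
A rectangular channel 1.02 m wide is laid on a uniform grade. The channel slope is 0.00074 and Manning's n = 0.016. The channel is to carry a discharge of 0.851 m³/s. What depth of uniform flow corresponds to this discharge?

y_n = 1.01 m

Manning's equation rearranged: A R^(2/3) = nQ / (1·√S) = 0.016 × 0.851 / (√0.00074) = 0.5005.
Try y = 0.814 m: A R^(2/3) = 0.3832 — low.
Try y = 1.09 m: A R^(2/3) = 0.5495 — high.
Try y = 1.01 m: A R^(2/3) = 0.5007 — matches.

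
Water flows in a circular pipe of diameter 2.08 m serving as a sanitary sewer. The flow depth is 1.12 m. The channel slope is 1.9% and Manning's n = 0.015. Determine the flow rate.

For a circular section of diameter D = 2.08 m at depth y = 1.12 m, the central angle is θ = 2 arccos(1 − 2y/D) = 3.296 rad. Then A = (D²/8)(θ − sin θ) = 1.865 m² and P = Dθ/2 = 3.427 m.
Hydraulic radius R = A/P = 1.865/3.427 = 0.5442 m.
Manning's equation: Q = (1/n) A R^(2/3) S^(1/2) = (1/0.015) × 1.865 × 0.5442^(2/3) × 0.019^(1/2) = 11.4 m³/s.

Q = 11.4 m³/s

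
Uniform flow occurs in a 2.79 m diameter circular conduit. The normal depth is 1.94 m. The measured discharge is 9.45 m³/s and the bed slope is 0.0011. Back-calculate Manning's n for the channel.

For a circular section of diameter D = 2.79 m at depth y = 1.94 m, the central angle is θ = 2 arccos(1 − 2y/D) = 3.944 rad. Then A = (D²/8)(θ − sin θ) = 4.538 m² and P = Dθ/2 = 5.502 m.
Hydraulic radius R = A/P = 4.538/5.502 = 0.8247 m.
Rearranging Manning's equation: n = (1/Q) A R^(2/3) S^(1/2) = (1/9.45) × 4.538 × 0.8247^(2/3) × √0.0011 = 0.014.

n = 0.014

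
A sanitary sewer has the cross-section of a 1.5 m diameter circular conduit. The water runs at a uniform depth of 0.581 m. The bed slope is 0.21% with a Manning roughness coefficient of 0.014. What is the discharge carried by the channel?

Q = 0.955 m³/s

For a circular section of diameter D = 1.5 m at depth y = 0.581 m, the central angle is θ = 2 arccos(1 − 2y/D) = 2.687 rad. Then A = (D²/8)(θ − sin θ) = 0.6322 m² and P = Dθ/2 = 2.015 m.
Hydraulic radius R = A/P = 0.6322/2.015 = 0.3137 m.
Manning's equation: Q = (1/n) A R^(2/3) S^(1/2) = (1/0.014) × 0.6322 × 0.3137^(2/3) × 0.0021^(1/2) = 0.955 m³/s.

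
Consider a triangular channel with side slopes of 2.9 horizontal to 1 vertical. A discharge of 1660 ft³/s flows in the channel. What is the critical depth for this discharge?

y_c = 7.27 ft

At critical depth, Q² T / (g A³) = 1, i.e. A³/T = Q²/g = 1660²/32.2 = 85580.
At y = 9.27 ft: A³/T = 287800 — over.
At y = 5.04 ft: A³/T = 13670 — short.
At y = 7.27 ft: A³/T = 85400 — close enough.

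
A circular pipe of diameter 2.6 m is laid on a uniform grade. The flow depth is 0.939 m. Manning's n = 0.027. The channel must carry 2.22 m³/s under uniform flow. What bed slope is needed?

S = 0.00291

For a circular section of diameter D = 2.6 m at depth y = 0.939 m, the central angle is θ = 2 arccos(1 − 2y/D) = 2.579 rad. Then A = (D²/8)(θ − sin θ) = 1.728 m² and P = Dθ/2 = 3.352 m.
Hydraulic radius R = A/P = 1.728/3.352 = 0.5155 m.
From Manning's equation, S = [nQ / (1 A R^(2/3))]² = [0.027 × 2.22 / (1 × 1.728 × 0.5155^(2/3))]² = 0.00291.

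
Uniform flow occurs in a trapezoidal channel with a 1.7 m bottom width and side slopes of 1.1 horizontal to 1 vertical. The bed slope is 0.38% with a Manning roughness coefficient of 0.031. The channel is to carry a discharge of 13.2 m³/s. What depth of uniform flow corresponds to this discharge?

Manning's equation rearranged: A R^(2/3) = nQ / (1·√S) = 0.031 × 13.2 / (√0.0038) = 6.638.
At y = 1.37 m: A R^(2/3) = 3.662 — low.
At y = 2.29 m: A R^(2/3) = 10.52 — high.
At y = 1.84 m: A R^(2/3) = 6.648 — close enough.

y_n = 1.84 m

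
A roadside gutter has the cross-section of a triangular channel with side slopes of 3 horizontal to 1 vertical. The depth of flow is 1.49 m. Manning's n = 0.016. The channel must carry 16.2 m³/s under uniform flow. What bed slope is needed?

For a triangular section with side slope z = 3: A = zy² = 3×1.49² = 6.66 m²; P = 2y√(1+z²) = 2×1.49×3.162 = 9.424 m.
Hydraulic radius R = A/P = 6.66/9.424 = 0.7068 m.
From Manning's equation, S = [nQ / (1 A R^(2/3))]² = [0.016 × 16.2 / (1 × 6.66 × 0.7068^(2/3))]² = 0.00241.

S = 0.00241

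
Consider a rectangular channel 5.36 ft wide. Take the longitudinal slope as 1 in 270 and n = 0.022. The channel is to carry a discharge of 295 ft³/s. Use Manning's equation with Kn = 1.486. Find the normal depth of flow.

Manning's equation rearranged: A R^(2/3) = nQ / (1.486·√S) = 0.022 × 295 / (1.486 × √0.003704) = 71.76.
Trying y = 6.18 ft: A R^(2/3) = 50.27 — short.
Trying y = 9.12 ft: A R^(2/3) = 79.43 — over.
Trying y = 8.35 ft: A R^(2/3) = 71.73 — matches.

y_n = 8.35 ft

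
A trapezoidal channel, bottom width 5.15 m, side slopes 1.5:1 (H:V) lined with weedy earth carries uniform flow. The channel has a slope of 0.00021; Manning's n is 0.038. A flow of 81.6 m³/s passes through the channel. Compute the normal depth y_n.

Manning's equation rearranged: A R^(2/3) = nQ / (1·√S) = 0.038 × 81.6 / (√0.00021) = 214.
At y = 5.51 m: A R^(2/3) = 152.2 — too small.
At y = 7.87 m: A R^(2/3) = 335.1 — too large.
At y = 6.44 m: A R^(2/3) = 214 — matches.

y_n = 6.44 m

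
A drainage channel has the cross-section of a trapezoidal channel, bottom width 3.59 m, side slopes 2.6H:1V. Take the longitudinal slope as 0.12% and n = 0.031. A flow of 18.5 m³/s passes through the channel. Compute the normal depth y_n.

Manning's equation rearranged: A R^(2/3) = nQ / (1·√S) = 0.031 × 18.5 / (√0.0012) = 16.56.
At y = 1.61 m: A R^(2/3) = 12.49 — short.
At y = 1.84 m: A R^(2/3) = 16.55 — ≈ 16.56.

y_n = 1.84 m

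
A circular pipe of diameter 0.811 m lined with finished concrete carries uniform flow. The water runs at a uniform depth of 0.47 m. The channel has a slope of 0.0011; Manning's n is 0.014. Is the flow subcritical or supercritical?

subcritical

For a circular section of diameter D = 0.811 m at depth y = 0.47 m, the central angle is θ = 2 arccos(1 − 2y/D) = 3.461 rad. Then A = (D²/8)(θ − sin θ) = 0.3104 m² and P = Dθ/2 = 1.403 m.
Hydraulic radius R = A/P = 0.3104/1.403 = 0.2211 m.
V = (1/n) R^(2/3) √S = (1/0.014) × 0.2211^(2/3) × √0.0011 = 0.8663 m/s. Hydraulic depth D_h = A/T = 0.3104/0.8007 = 0.3876 m.
Froude number Fr = V/√(g·D_h) = 0.8663/√(9.81×0.3876) = 0.444, which is less than 1, so the flow is subcritical.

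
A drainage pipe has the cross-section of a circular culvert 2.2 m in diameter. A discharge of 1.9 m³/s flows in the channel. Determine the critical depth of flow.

At critical depth, Q² T / (g A³) = 1, i.e. A³/T = Q²/g = 1.9²/9.81 = 0.368.
Try y = 0.464 m: A³/T = 0.1109 — too small.
Try y = 0.773 m: A³/T = 0.8063 — too large.
Try y = 0.631 m: A³/T = 0.3676 — ≈ 0.368.

y_c = 0.631 m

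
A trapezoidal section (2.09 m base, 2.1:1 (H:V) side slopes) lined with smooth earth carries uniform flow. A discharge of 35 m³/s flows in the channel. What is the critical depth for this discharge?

y_c = 1.81 m

At critical depth, Q² T / (g A³) = 1, i.e. A³/T = Q²/g = 35²/9.81 = 124.9.
Trying y = 1.53 m: A³/T = 62.72 — short.
Trying y = 1.81 m: A³/T = 125.1 — ≈ 124.9.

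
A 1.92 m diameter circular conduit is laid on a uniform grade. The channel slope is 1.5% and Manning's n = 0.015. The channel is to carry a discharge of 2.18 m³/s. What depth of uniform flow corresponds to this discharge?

y_n = 0.503 m

Manning's equation rearranged: A R^(2/3) = nQ / (1·√S) = 0.015 × 2.18 / (√0.015) = 0.267.
Try y = 0.423 m: A R^(2/3) = 0.1889 — low.
Try y = 0.503 m: A R^(2/3) = 0.2667 — matches.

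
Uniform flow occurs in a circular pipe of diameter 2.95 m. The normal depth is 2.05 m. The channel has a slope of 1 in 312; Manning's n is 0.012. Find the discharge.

For a circular section of diameter D = 2.95 m at depth y = 2.05 m, the central angle is θ = 2 arccos(1 − 2y/D) = 3.942 rad. Then A = (D²/8)(θ − sin θ) = 5.07 m² and P = Dθ/2 = 5.815 m.
Hydraulic radius R = A/P = 5.07/5.815 = 0.8718 m.
Manning's equation: Q = (1/n) A R^(2/3) S^(1/2) = (1/0.012) × 5.07 × 0.8718^(2/3) × 0.003205^(1/2) = 21.8 m³/s.

Q = 21.8 m³/s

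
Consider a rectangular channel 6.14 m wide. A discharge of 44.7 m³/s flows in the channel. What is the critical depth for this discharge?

y_c = 1.75 m

For a rectangular channel, critical depth y_c = (q²/g)^(1/3) where q = Q/b = 44.7/6.14 = 7.28 m²/s.
So y_c = (7.28²/9.81)^(1/3) = 1.75 m.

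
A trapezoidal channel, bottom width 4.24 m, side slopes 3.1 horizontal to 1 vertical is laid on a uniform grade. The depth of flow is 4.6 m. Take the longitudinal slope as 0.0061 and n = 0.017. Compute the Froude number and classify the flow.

With bottom width b = 4.24 m and side slope z = 3.1: A = (b + zy)y = (4.24 + 3.1×4.6)×4.6 = 85.1 m²; P = b + 2y√(1+z²) = 4.24 + 2×4.6×3.257 = 34.21 m.
Hydraulic radius R = A/P = 85.1/34.21 = 2.488 m.
V = (1/n) R^(2/3) √S = (1/0.017) × 2.488^(2/3) × √0.0061 = 8.435 m/s. Hydraulic depth D_h = A/T = 85.1/32.76 = 2.598 m.
Froude number Fr = V/√(g·D_h) = 8.435/√(9.81×2.598) = 1.67, which is greater than 1, so the flow is supercritical.

supercritical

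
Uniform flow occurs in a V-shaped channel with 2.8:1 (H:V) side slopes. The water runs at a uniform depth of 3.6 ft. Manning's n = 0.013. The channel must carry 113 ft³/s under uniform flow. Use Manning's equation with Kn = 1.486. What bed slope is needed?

S = 0.000367

For a triangular section with side slope z = 2.8: A = zy² = 2.8×3.6² = 36.29 ft²; P = 2y√(1+z²) = 2×3.6×2.973 = 21.41 ft.
Hydraulic radius R = A/P = 36.29/21.41 = 1.695 ft.
From Manning's equation, S = [nQ / (1.486 A R^(2/3))]² = [0.013 × 113 / (1.486 × 36.29 × 1.695^(2/3))]² = 0.000367.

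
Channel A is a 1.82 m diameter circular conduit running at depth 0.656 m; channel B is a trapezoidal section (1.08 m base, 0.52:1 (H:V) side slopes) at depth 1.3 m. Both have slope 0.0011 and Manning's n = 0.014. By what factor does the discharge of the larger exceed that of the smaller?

3.67

Channel A: For a circular section of diameter D = 1.82 m at depth y = 0.656 m, the central angle is θ = 2 arccos(1 − 2y/D) = 2.576 rad. Then A = (D²/8)(θ − sin θ) = 0.8446 m² and P = Dθ/2 = 2.344 m. Hydraulic radius R = A/P = 0.8446/2.344 = 0.3603 m. Q_A = (1/0.014)·0.8446·0.3603^(2/3)·√0.0011 = 1.013 m³/s.
Channel B: With bottom width b = 1.08 m and side slope z = 0.52: A = (b + zy)y = (1.08 + 0.52×1.3)×1.3 = 2.283 m²; P = b + 2y√(1+z²) = 1.08 + 2×1.3×1.127 = 4.011 m. Hydraulic radius R = A/P = 2.283/4.011 = 0.5692 m. Q_B = (1/0.014)·2.283·0.5692^(2/3)·√0.0011 = 3.714 m³/s.
The larger discharge is 3.714 m³/s and the smaller is 1.013 m³/s; the ratio is 3.67.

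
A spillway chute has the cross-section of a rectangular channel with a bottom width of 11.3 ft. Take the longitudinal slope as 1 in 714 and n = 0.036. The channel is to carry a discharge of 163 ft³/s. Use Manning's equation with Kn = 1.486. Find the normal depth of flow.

y_n = 4.91 ft

Manning's equation rearranged: A R^(2/3) = nQ / (1.486·√S) = 0.036 × 163 / (1.486 × √0.001401) = 105.5.
Trying y = 5.8 ft: A R^(2/3) = 132.1 — too large.
Trying y = 3.85 ft: A R^(2/3) = 75.58 — too small.
Trying y = 4.91 ft: A R^(2/3) = 105.6 — ≈ 105.5.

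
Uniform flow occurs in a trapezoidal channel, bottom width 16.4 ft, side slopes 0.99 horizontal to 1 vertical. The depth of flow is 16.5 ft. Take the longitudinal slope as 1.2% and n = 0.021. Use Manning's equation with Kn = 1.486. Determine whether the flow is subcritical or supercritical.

supercritical

With bottom width b = 16.4 ft and side slope z = 0.99: A = (b + zy)y = (16.4 + 0.99×16.5)×16.5 = 540.1 ft²; P = b + 2y√(1+z²) = 16.4 + 2×16.5×1.407 = 62.84 ft.
Hydraulic radius R = A/P = 540.1/62.84 = 8.596 ft.
V = (1.486/n) R^(2/3) √S = (1.486/0.021) × 8.596^(2/3) × √0.012 = 32.53 ft/s. Hydraulic depth D_h = A/T = 540.1/49.07 = 11.01 ft.
Froude number Fr = V/√(g·D_h) = 32.53/√(32.2×11.01) = 1.73, which is greater than 1, so the flow is supercritical.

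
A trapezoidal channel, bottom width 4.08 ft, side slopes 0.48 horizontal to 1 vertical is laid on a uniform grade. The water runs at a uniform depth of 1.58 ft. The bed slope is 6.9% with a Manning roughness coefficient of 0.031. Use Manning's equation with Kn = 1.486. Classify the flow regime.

With bottom width b = 4.08 ft and side slope z = 0.48: A = (b + zy)y = (4.08 + 0.48×1.58)×1.58 = 7.645 ft²; P = b + 2y√(1+z²) = 4.08 + 2×1.58×1.109 = 7.585 ft.
Hydraulic radius R = A/P = 7.645/7.585 = 1.008 ft.
V = (1.486/n) R^(2/3) √S = (1.486/0.031) × 1.008^(2/3) × √0.069 = 12.66 ft/s. Hydraulic depth D_h = A/T = 7.645/5.597 = 1.366 ft.
Froude number Fr = V/√(g·D_h) = 12.66/√(32.2×1.366) = 1.91, which is greater than 1, so the flow is supercritical.

supercritical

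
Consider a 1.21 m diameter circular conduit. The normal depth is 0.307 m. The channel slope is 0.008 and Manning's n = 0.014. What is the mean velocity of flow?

V = 2.03 m/s

For a circular section of diameter D = 1.21 m at depth y = 0.307 m, the central angle is θ = 2 arccos(1 − 2y/D) = 2.112 rad. Then A = (D²/8)(θ − sin θ) = 0.2295 m² and P = Dθ/2 = 1.277 m.
Hydraulic radius R = A/P = 0.2295/1.277 = 0.1797 m.
From Manning's equation, V = (1/n) R^(2/3) S^(1/2) = (1/0.014) × 0.1797^(2/3) × 0.008^(1/2) = 2.03 m/s.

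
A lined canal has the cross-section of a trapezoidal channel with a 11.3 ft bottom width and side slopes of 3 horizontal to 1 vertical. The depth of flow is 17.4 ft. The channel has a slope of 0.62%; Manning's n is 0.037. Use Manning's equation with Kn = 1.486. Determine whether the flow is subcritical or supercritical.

With bottom width b = 11.3 ft and side slope z = 3: A = (b + zy)y = (11.3 + 3×17.4)×17.4 = 1105 ft²; P = b + 2y√(1+z²) = 11.3 + 2×17.4×3.162 = 121.3 ft.
Hydraulic radius R = A/P = 1105/121.3 = 9.105 ft.
V = (1.486/n) R^(2/3) √S = (1.486/0.037) × 9.105^(2/3) × √0.0062 = 13.79 ft/s. Hydraulic depth D_h = A/T = 1105/115.7 = 9.55 ft.
Froude number Fr = V/√(g·D_h) = 13.79/√(32.2×9.55) = 0.786, which is less than 1, so the flow is subcritical.

subcritical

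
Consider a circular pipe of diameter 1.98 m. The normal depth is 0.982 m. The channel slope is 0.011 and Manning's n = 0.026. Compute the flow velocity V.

V = 2.52 m/s

For a circular section of diameter D = 1.98 m at depth y = 0.982 m, the central angle is θ = 2 arccos(1 − 2y/D) = 3.125 rad. Then A = (D²/8)(θ − sin θ) = 1.524 m² and P = Dθ/2 = 3.094 m.
Hydraulic radius R = A/P = 1.524/3.094 = 0.4924 m.
From Manning's equation, V = (1/n) R^(2/3) S^(1/2) = (1/0.026) × 0.4924^(2/3) × 0.011^(1/2) = 2.52 m/s.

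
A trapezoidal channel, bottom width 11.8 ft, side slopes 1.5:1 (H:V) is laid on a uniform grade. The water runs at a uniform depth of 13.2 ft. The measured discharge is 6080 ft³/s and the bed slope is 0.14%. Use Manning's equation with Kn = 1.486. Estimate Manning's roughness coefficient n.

With bottom width b = 11.8 ft and side slope z = 1.5: A = (b + zy)y = (11.8 + 1.5×13.2)×13.2 = 417.1 ft²; P = b + 2y√(1+z²) = 11.8 + 2×13.2×1.803 = 59.39 ft.
Hydraulic radius R = A/P = 417.1/59.39 = 7.023 ft.
Rearranging Manning's equation: n = (1.486/Q) A R^(2/3) S^(1/2) = (1.486/6080) × 417.1 × 7.023^(2/3) × √0.0014 = 0.014.

n = 0.014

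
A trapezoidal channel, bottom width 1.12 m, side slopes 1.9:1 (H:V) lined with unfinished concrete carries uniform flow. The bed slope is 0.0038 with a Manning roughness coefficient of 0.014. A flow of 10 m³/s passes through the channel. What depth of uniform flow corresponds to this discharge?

y_n = 1.05 m

Manning's equation rearranged: A R^(2/3) = nQ / (1·√S) = 0.014 × 10 / (√0.0038) = 2.271.
Trying y = 0.876 m: A R^(2/3) = 1.536 — short.
Trying y = 1.3 m: A R^(2/3) = 3.666 — over.
Trying y = 1.05 m: A R^(2/3) = 2.278 — ≈ 2.271.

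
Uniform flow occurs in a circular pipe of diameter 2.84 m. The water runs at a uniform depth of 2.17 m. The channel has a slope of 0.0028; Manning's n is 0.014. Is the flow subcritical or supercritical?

subcritical

For a circular section of diameter D = 2.84 m at depth y = 2.17 m, the central angle is θ = 2 arccos(1 − 2y/D) = 4.254 rad. Then A = (D²/8)(θ − sin θ) = 5.194 m² and P = Dθ/2 = 6.041 m.
Hydraulic radius R = A/P = 5.194/6.041 = 0.8597 m.
V = (1/n) R^(2/3) √S = (1/0.014) × 0.8597^(2/3) × √0.0028 = 3.417 m/s. Hydraulic depth D_h = A/T = 5.194/2.412 = 2.154 m.
Froude number Fr = V/√(g·D_h) = 3.417/√(9.81×2.154) = 0.743, which is less than 1, so the flow is subcritical.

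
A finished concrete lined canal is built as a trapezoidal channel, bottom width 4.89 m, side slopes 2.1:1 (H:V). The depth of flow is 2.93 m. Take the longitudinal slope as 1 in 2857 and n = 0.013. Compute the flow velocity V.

With bottom width b = 4.89 m and side slope z = 2.1: A = (b + zy)y = (4.89 + 2.1×2.93)×2.93 = 32.36 m²; P = b + 2y√(1+z²) = 4.89 + 2×2.93×2.326 = 18.52 m.
Hydraulic radius R = A/P = 32.36/18.52 = 1.747 m.
From Manning's equation, V = (1/n) R^(2/3) S^(1/2) = (1/0.013) × 1.747^(2/3) × 0.00035^(1/2) = 2.09 m/s.

V = 2.09 m/s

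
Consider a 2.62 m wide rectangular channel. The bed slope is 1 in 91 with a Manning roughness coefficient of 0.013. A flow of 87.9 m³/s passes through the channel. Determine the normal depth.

y_n = 4.17 m

Manning's equation rearranged: A R^(2/3) = nQ / (1·√S) = 0.013 × 87.9 / (√0.01099) = 10.9.
At y = 4.91 m: A R^(2/3) = 13.16 — high.
At y = 3.16 m: A R^(2/3) = 7.866 — low.
At y = 4.17 m: A R^(2/3) = 10.9 — close enough.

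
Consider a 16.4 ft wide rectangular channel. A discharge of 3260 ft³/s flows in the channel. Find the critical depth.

For a rectangular channel, critical depth y_c = (q²/g)^(1/3) where q = Q/b = 3260/16.4 = 198.8 ft²/s.
So y_c = (198.8²/32.2)^(1/3) = 10.7 ft.

y_c = 10.7 ft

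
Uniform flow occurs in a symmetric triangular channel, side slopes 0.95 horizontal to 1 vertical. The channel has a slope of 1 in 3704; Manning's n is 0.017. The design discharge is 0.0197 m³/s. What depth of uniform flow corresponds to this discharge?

y_n = 0.309 m

Manning's equation rearranged: A R^(2/3) = nQ / (1·√S) = 0.017 × 0.0197 / (√0.00027) = 0.02038.
Trying y = 0.395 m: A R^(2/3) = 0.0392 — over.
Trying y = 0.239 m: A R^(2/3) = 0.01027 — short.
Trying y = 0.309 m: A R^(2/3) = 0.02037 — ≈ 0.02038.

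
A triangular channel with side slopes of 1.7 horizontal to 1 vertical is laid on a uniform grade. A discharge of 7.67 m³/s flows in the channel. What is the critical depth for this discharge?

At critical depth, Q² T / (g A³) = 1, i.e. A³/T = Q²/g = 7.67²/9.81 = 5.997.
Trying y = 1.09 m: A³/T = 2.223 — too small.
Trying y = 1.49 m: A³/T = 10.61 — too large.
Trying y = 1.33 m: A³/T = 6.013 — close enough.

y_c = 1.33 m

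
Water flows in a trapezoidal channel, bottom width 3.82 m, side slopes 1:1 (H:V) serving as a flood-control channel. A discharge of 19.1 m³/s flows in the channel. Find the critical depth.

y_c = 1.22 m

At critical depth, Q² T / (g A³) = 1, i.e. A³/T = Q²/g = 19.1²/9.81 = 37.19.
Try y = 1.42 m: A³/T = 61.86 — high.
Try y = 0.922 m: A³/T = 14.76 — low.
Try y = 1.22 m: A³/T = 37.14 — close enough.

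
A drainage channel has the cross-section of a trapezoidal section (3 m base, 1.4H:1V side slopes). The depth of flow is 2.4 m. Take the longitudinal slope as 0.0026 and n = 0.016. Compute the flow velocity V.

With bottom width b = 3 m and side slope z = 1.4: A = (b + zy)y = (3 + 1.4×2.4)×2.4 = 15.26 m²; P = b + 2y√(1+z²) = 3 + 2×2.4×1.72 = 11.26 m.
Hydraulic radius R = A/P = 15.26/11.26 = 1.356 m.
From Manning's equation, V = (1/n) R^(2/3) S^(1/2) = (1/0.016) × 1.356^(2/3) × 0.0026^(1/2) = 3.9 m/s.

V = 3.9 m/s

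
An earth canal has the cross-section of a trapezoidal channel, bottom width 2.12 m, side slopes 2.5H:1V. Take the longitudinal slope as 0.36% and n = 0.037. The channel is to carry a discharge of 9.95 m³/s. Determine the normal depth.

y_n = 1.33 m

Manning's equation rearranged: A R^(2/3) = nQ / (1·√S) = 0.037 × 9.95 / (√0.0036) = 6.136.
Try y = 1.44 m: A R^(2/3) = 7.299 — high.
Try y = 0.973 m: A R^(2/3) = 3.158 — low.
Try y = 1.33 m: A R^(2/3) = 6.137 — ≈ 6.136.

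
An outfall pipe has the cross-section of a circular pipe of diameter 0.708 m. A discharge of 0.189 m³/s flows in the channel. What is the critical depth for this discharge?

y_c = 0.267 m

At critical depth, Q² T / (g A³) = 1, i.e. A³/T = Q²/g = 0.189²/9.81 = 0.003641.
At y = 0.337 m: A³/T = 0.008926 — too large.
At y = 0.267 m: A³/T = 0.003655 — matches.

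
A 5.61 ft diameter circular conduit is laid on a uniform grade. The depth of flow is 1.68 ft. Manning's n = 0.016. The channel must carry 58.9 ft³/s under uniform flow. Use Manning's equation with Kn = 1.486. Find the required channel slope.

For a circular section of diameter D = 5.61 ft at depth y = 1.68 ft, the central angle is θ = 2 arccos(1 − 2y/D) = 2.316 rad. Then A = (D²/8)(θ − sin θ) = 6.221 ft² and P = Dθ/2 = 6.497 ft.
Hydraulic radius R = A/P = 6.221/6.497 = 0.9576 ft.
From Manning's equation, S = [nQ / (1.486 A R^(2/3))]² = [0.016 × 58.9 / (1.486 × 6.221 × 0.9576^(2/3))]² = 0.011.

S = 0.011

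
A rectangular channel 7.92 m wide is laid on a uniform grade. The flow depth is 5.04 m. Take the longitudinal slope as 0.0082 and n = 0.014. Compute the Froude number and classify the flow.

Flow area A = b·y = 7.92 × 5.04 = 39.92 m². Wetted perimeter P = b + 2y = 7.92 + 2×5.04 = 18 m.
Hydraulic radius R = A/P = 39.92/18 = 2.218 m.
V = (1/n) R^(2/3) √S = (1/0.014) × 2.218^(2/3) × √0.0082 = 11 m/s. Hydraulic depth D_h = A/T = 39.92/7.92 = 5.04 m.
Froude number Fr = V/√(g·D_h) = 11/√(9.81×5.04) = 1.56, which is greater than 1, so the flow is supercritical.

supercritical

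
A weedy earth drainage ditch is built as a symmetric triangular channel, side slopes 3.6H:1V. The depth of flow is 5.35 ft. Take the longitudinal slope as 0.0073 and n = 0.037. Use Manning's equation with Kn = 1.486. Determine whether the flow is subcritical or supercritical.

For a triangular section with side slope z = 3.6: A = zy² = 3.6×5.35² = 103 ft²; P = 2y√(1+z²) = 2×5.35×3.736 = 39.98 ft.
Hydraulic radius R = A/P = 103/39.98 = 2.577 ft.
V = (1.486/n) R^(2/3) √S = (1.486/0.037) × 2.577^(2/3) × √0.0073 = 6.451 ft/s. Hydraulic depth D_h = A/T = 103/38.52 = 2.675 ft.
Froude number Fr = V/√(g·D_h) = 6.451/√(32.2×2.675) = 0.695, which is less than 1, so the flow is subcritical.

subcritical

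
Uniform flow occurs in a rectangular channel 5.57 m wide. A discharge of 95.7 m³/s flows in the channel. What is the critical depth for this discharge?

y_c = 3.11 m

For a rectangular channel, critical depth y_c = (q²/g)^(1/3) where q = Q/b = 95.7/5.57 = 17.18 m²/s.
So y_c = (17.18²/9.81)^(1/3) = 3.11 m.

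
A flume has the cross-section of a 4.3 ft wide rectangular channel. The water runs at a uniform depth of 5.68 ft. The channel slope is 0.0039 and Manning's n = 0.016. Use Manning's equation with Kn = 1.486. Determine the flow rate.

Flow area A = b·y = 4.3 × 5.68 = 24.42 ft². Wetted perimeter P = b + 2y = 4.3 + 2×5.68 = 15.66 ft.
Hydraulic radius R = A/P = 24.42/15.66 = 1.56 ft.
Manning's equation: Q = (1.486/n) A R^(2/3) S^(1/2) = (1.486/0.016) × 24.42 × 1.56^(2/3) × 0.0039^(1/2) = 191 ft³/s.

Q = 191 ft³/s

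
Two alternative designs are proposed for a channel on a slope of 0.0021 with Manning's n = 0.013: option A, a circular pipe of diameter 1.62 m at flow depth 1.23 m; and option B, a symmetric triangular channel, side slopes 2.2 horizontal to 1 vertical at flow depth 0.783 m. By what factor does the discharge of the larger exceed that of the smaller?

1.54

Channel A: For a circular section of diameter D = 1.62 m at depth y = 1.23 m, the central angle is θ = 2 arccos(1 − 2y/D) = 4.232 rad. Then A = (D²/8)(θ − sin θ) = 1.679 m² and P = Dθ/2 = 3.428 m. Hydraulic radius R = A/P = 1.679/3.428 = 0.4899 m. Q_A = (1/0.013)·1.679·0.4899^(2/3)·√0.0021 = 3.678 m³/s.
Channel B: For a triangular section with side slope z = 2.2: A = zy² = 2.2×0.783² = 1.349 m²; P = 2y√(1+z²) = 2×0.783×2.417 = 3.784 m. Hydraulic radius R = A/P = 1.349/3.784 = 0.3564 m. Q_B = (1/0.013)·1.349·0.3564^(2/3)·√0.0021 = 2.39 m³/s.
The larger discharge is 3.678 m³/s and the smaller is 2.39 m³/s; the ratio is 1.54.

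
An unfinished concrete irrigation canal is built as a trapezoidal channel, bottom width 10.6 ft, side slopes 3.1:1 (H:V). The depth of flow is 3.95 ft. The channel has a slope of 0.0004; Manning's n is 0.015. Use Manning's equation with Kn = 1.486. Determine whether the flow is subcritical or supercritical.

subcritical

With bottom width b = 10.6 ft and side slope z = 3.1: A = (b + zy)y = (10.6 + 3.1×3.95)×3.95 = 90.24 ft²; P = b + 2y√(1+z²) = 10.6 + 2×3.95×3.257 = 36.33 ft.
Hydraulic radius R = A/P = 90.24/36.33 = 2.484 ft.
V = (1.486/n) R^(2/3) √S = (1.486/0.015) × 2.484^(2/3) × √0.0004 = 3.634 ft/s. Hydraulic depth D_h = A/T = 90.24/35.09 = 2.572 ft.
Froude number Fr = V/√(g·D_h) = 3.634/√(32.2×2.572) = 0.399, which is less than 1, so the flow is subcritical.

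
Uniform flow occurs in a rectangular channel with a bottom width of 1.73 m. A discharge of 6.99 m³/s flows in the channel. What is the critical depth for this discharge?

For a rectangular channel, critical depth y_c = (q²/g)^(1/3) where q = Q/b = 6.99/1.73 = 4.04 m²/s.
So y_c = (4.04²/9.81)^(1/3) = 1.19 m.

y_c = 1.19 m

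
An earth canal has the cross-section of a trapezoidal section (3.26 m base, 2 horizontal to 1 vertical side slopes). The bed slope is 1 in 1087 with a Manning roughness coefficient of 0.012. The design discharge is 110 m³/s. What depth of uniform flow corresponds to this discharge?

y_n = 3.15 m

Manning's equation rearranged: A R^(2/3) = nQ / (1·√S) = 0.012 × 110 / (√0.00092) = 43.52.
Trying y = 3.49 m: A R^(2/3) = 54.71 — too large.
Trying y = 2.17 m: A R^(2/3) = 19.36 — too small.
Trying y = 3.15 m: A R^(2/3) = 43.5 — matches.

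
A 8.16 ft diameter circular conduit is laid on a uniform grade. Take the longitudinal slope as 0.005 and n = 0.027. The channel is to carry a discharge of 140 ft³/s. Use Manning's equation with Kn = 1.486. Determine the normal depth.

Manning's equation rearranged: A R^(2/3) = nQ / (1.486·√S) = 0.027 × 140 / (1.486 × √0.005) = 35.97.
Try y = 4.55 ft: A R^(2/3) = 50.37 — too large.
Try y = 3.73 ft: A R^(2/3) = 36.02 — close enough.

y_n = 3.73 ft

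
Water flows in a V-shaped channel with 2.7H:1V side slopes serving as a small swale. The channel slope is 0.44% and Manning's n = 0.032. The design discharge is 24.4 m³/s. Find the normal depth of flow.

Manning's equation rearranged: A R^(2/3) = nQ / (1·√S) = 0.032 × 24.4 / (√0.0044) = 11.77.
Try y = 2.46 m: A R^(2/3) = 17.97 — high.
Try y = 2.1 m: A R^(2/3) = 11.78 — ≈ 11.77.

y_n = 2.1 m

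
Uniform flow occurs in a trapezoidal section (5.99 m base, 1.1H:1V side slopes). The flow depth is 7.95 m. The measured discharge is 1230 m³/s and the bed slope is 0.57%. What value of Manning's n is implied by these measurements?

With bottom width b = 5.99 m and side slope z = 1.1: A = (b + zy)y = (5.99 + 1.1×7.95)×7.95 = 117.1 m²; P = b + 2y√(1+z²) = 5.99 + 2×7.95×1.487 = 29.63 m.
Hydraulic radius R = A/P = 117.1/29.63 = 3.954 m.
Rearranging Manning's equation: n = (1/Q) A R^(2/3) S^(1/2) = (1/1230) × 117.1 × 3.954^(2/3) × √0.0057 = 0.018.

n = 0.018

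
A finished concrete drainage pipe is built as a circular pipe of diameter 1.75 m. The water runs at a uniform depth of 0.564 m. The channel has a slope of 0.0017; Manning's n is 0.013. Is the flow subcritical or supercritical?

subcritical

For a circular section of diameter D = 1.75 m at depth y = 0.564 m, the central angle is θ = 2 arccos(1 − 2y/D) = 2.415 rad. Then A = (D²/8)(θ − sin θ) = 0.6701 m² and P = Dθ/2 = 2.113 m.
Hydraulic radius R = A/P = 0.6701/2.113 = 0.3171 m.
V = (1/n) R^(2/3) √S = (1/0.013) × 0.3171^(2/3) × √0.0017 = 1.475 m/s. Hydraulic depth D_h = A/T = 0.6701/1.636 = 0.4097 m.
Froude number Fr = V/√(g·D_h) = 1.475/√(9.81×0.4097) = 0.736, which is less than 1, so the flow is subcritical.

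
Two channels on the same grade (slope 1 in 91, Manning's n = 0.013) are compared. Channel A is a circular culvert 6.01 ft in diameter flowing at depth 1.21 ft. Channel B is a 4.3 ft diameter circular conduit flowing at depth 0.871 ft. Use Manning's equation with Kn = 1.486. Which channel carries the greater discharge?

channel A

Channel A: For a circular section of diameter D = 6.01 ft at depth y = 1.21 ft, the central angle is θ = 2 arccos(1 − 2y/D) = 1.861 rad. Then A = (D²/8)(θ − sin θ) = 4.078 ft² and P = Dθ/2 = 5.593 ft. Hydraulic radius R = A/P = 4.078/5.593 = 0.7291 ft. Q_A = (1.486/0.013)·4.078·0.7291^(2/3)·√0.01099 = 39.58 ft³/s.
Channel B: For a circular section of diameter D = 4.3 ft at depth y = 0.871 ft, the central angle is θ = 2 arccos(1 − 2y/D) = 1.867 rad. Then A = (D²/8)(θ − sin θ) = 2.106 ft² and P = Dθ/2 = 4.015 ft. Hydraulic radius R = A/P = 2.106/4.015 = 0.5244 ft. Q_B = (1.486/0.013)·2.106·0.5244^(2/3)·√0.01099 = 16.41 ft³/s.
Q_A = 39.58 ft³/s vs Q_B = 16.41 ft³/s, so channel A carries more.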